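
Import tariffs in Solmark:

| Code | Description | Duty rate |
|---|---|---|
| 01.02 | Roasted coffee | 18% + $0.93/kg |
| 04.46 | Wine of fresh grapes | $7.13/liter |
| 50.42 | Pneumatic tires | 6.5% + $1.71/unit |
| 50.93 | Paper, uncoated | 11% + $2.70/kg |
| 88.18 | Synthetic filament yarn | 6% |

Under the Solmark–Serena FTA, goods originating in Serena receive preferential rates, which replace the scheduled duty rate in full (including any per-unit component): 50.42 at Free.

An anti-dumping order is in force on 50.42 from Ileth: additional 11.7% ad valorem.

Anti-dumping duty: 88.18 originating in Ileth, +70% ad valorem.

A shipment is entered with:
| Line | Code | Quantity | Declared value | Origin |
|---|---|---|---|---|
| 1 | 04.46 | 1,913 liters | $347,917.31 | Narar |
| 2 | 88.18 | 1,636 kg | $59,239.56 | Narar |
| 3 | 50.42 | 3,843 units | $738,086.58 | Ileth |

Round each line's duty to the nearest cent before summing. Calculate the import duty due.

$158,097.35

Line 1 (04.46, Narar, 1,913 liters, $347,917.31):
Base rate for 04.46 is $7.13/liter.
Duty = 1,913 × $7.13 = $13,639.69.
Line 2 (88.18, Narar, 1,636 kg, $59,239.56):
Base rate for 88.18 is 6%.
The additional-duty order on 88.18 targets Ileth, not Narar; it does not apply.
Duty = $59,239.56 × 6% = $3,554.37.
Line 3 (50.42, Ileth, 3,843 units, $738,086.58):
Base rate for 50.42 is 6.5% + $1.71/unit.
50.42 has an FTA preferential rate, but origin Ileth is not Serena; base rate stands.
Additional duty on 50.42 from Ileth: +11.7%. Applied ad valorem rate: 6.5% + 11.7% = 18.2%.
Duty = $738,086.58 × 18.2% + 3,843 × $1.71 = $140,903.29.
Total = $13,639.69 + $3,554.37 + $140,903.29 = $158,097.35.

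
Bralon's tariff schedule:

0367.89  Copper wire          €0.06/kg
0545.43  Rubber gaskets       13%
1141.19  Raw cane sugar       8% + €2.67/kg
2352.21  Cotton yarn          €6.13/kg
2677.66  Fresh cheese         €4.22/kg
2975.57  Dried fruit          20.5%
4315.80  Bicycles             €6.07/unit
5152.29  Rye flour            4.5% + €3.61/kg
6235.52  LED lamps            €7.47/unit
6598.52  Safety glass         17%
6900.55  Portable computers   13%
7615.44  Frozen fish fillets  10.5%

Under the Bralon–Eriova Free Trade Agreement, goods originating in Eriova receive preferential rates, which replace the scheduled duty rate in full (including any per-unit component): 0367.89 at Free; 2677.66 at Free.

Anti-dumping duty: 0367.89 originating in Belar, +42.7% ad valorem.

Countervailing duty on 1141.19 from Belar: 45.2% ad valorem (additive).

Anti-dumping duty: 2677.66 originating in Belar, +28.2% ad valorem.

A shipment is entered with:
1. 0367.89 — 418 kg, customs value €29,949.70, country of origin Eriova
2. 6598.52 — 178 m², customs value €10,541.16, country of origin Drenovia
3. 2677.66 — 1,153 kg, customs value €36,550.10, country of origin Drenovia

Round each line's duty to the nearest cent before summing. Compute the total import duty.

€6,657.66

Line 1 (0367.89, Eriova, 418 kg, €29,949.70):
Base rate for 0367.89 is €0.06/kg.
Origin Eriova qualifies under the Bralon–Eriova agreement and 0367.89 is covered: preferential rate Free applies instead.
The additional-duty order on 0367.89 targets Belar, not Eriova; it does not apply.
Duty = €29,949.70 × 0% = €0.00.
Line 2 (6598.52, Drenovia, 178 m², €10,541.16):
Base rate for 6598.52 is 17%.
Duty = €10,541.16 × 17% = €1,792.00.
Line 3 (2677.66, Drenovia, 1,153 kg, €36,550.10):
Base rate for 2677.66 is €4.22/kg.
2677.66 has an FTA preferential rate, but origin Drenovia is not Eriova; base rate stands.
The additional-duty order on 2677.66 targets Belar, not Drenovia; it does not apply.
Duty = 1,153 × €4.22 = €4,865.66.
Total = €0.00 + €1,792.00 + €4,865.66 = €6,657.66.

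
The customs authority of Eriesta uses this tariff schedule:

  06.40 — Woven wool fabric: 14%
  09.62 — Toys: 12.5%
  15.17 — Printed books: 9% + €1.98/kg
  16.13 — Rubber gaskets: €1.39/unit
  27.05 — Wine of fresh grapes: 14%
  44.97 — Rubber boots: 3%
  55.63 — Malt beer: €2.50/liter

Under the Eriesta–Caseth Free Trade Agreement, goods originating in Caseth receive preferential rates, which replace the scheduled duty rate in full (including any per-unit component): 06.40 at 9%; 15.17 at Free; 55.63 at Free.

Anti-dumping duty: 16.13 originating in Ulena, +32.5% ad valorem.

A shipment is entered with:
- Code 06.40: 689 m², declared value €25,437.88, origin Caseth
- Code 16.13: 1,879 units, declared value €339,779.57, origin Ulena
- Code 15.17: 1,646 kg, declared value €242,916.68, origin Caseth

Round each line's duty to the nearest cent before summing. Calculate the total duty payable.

Line 1 (06.40, Caseth, 689 m², €25,437.88):
Base rate for 06.40 is 14%.
Origin Caseth qualifies under the Eriesta–Caseth agreement and 06.40 is covered: preferential rate 9% applies instead.
Duty = €25,437.88 × 9% = €2,289.41.
Line 2 (16.13, Ulena, 1,879 units, €339,779.57):
Base rate for 16.13 is €1.39/unit.
Additional duty on 16.13 from Ulena: +32.5% ad valorem. Applied ad valorem rate = 32.5%.
Duty = €339,779.57 × 32.5% + 1,879 × €1.39 = €113,040.17.
Line 3 (15.17, Caseth, 1,646 kg, €242,916.68):
Base rate for 15.17 is 9% + €1.98/kg.
Origin Caseth qualifies under the Eriesta–Caseth agreement and 15.17 is covered: preferential rate Free applies instead.
Duty = €242,916.68 × 0% = €0.00.
Total = €2,289.41 + €113,040.17 + €0.00 = €115,329.58.

€115,329.58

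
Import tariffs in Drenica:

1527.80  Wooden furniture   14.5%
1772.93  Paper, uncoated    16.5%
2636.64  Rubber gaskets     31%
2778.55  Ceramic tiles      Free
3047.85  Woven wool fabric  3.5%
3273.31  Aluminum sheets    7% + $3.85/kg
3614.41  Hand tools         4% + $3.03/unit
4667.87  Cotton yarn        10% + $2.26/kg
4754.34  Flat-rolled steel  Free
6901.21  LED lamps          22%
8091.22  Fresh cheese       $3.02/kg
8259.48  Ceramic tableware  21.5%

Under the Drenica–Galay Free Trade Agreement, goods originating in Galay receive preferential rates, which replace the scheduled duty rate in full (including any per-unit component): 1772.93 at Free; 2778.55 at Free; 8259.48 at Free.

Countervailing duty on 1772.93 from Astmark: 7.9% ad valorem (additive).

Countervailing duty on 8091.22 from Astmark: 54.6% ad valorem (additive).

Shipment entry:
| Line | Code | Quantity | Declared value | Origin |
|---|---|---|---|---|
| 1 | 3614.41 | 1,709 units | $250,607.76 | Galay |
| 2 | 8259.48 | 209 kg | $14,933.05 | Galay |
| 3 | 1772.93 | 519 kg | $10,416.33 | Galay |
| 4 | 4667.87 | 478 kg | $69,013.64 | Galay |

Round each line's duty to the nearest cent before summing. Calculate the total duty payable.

$23,184.22

Line 1 (3614.41, Galay, 1,709 units, $250,607.76):
Base rate for 3614.41 is 4% + $3.03/unit.
Origin Galay is the FTA partner but 3614.41 is not on the preference list; base rate stands.
Duty = $250,607.76 × 4% + 1,709 × $3.03 = $15,202.58.
Line 2 (8259.48, Galay, 209 kg, $14,933.05):
Base rate for 8259.48 is 21.5%.
Origin Galay qualifies under the Drenica–Galay agreement and 8259.48 is covered: preferential rate Free applies instead.
Duty = $14,933.05 × 0% = $0.00.
Line 3 (1772.93, Galay, 519 kg, $10,416.33):
Base rate for 1772.93 is 16.5%.
Origin Galay qualifies under the Drenica–Galay agreement and 1772.93 is covered: preferential rate Free applies instead.
The additional-duty order on 1772.93 targets Astmark, not Galay; it does not apply.
Duty = $10,416.33 × 0% = $0.00.
Line 4 (4667.87, Galay, 478 kg, $69,013.64):
Base rate for 4667.87 is 10% + $2.26/kg.
Origin Galay is the FTA partner but 4667.87 is not on the preference list; base rate stands.
Duty = $69,013.64 × 10% + 478 × $2.26 = $7,981.64.
Total = $15,202.58 + $0.00 + $0.00 + $7,981.64 = $23,184.22.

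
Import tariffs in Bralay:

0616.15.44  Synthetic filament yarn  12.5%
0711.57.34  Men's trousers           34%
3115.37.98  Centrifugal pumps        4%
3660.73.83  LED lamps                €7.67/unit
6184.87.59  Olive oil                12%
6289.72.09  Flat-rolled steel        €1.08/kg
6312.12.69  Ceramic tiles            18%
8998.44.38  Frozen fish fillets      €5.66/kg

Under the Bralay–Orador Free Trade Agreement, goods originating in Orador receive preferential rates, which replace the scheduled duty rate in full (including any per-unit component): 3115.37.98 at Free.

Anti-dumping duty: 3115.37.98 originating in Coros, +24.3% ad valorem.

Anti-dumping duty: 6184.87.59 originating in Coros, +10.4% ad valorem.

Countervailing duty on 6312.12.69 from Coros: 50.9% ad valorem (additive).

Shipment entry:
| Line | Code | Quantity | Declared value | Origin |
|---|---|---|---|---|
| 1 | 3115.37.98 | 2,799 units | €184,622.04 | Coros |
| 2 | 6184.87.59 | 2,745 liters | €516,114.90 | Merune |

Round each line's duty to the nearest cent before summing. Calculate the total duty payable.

Line 1 (3115.37.98, Coros, 2,799 units, €184,622.04):
Base rate for 3115.37.98 is 4%.
3115.37.98 has an FTA preferential rate, but origin Coros is not Orador; base rate stands.
Additional duty on 3115.37.98 from Coros: +24.3%. Applied ad valorem rate: 4% + 24.3% = 28.3%.
Duty = €184,622.04 × 28.3% = €52,248.04.
Line 2 (6184.87.59, Merune, 2,745 liters, €516,114.90):
Base rate for 6184.87.59 is 12%.
The additional-duty order on 6184.87.59 targets Coros, not Merune; it does not apply.
Duty = €516,114.90 × 12% = €61,933.79.
Total = €52,248.04 + €61,933.79 = €114,181.83.

€114,181.83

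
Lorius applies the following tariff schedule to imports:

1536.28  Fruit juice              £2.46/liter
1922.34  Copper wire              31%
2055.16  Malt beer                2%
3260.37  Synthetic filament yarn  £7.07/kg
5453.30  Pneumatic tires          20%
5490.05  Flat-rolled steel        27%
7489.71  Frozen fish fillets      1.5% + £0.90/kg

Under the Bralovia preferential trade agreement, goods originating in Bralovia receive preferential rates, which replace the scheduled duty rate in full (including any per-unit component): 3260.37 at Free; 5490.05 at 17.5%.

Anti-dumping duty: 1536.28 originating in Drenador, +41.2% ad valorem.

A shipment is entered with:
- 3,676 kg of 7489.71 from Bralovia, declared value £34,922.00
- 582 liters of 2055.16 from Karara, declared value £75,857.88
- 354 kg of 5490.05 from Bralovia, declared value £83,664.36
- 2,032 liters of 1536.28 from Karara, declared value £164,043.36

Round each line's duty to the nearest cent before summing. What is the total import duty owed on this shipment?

£24,989.37

Line 1 (7489.71, Bralovia, 3,676 kg, £34,922.00):
Base rate for 7489.71 is 1.5% + £0.90/kg.
Origin Bralovia is the FTA partner but 7489.71 is not on the preference list; base rate stands.
Duty = £34,922.00 × 1.5% + 3,676 × £0.90 = £3,832.23.
Line 2 (2055.16, Karara, 582 liters, £75,857.88):
Base rate for 2055.16 is 2%.
Duty = £75,857.88 × 2% = £1,517.16.
Line 3 (5490.05, Bralovia, 354 kg, £83,664.36):
Base rate for 5490.05 is 27%.
Origin Bralovia qualifies under the Lorius–Bralovia agreement and 5490.05 is covered: preferential rate 17.5% applies instead.
Duty = £83,664.36 × 17.5% = £14,641.26.
Line 4 (1536.28, Karara, 2,032 liters, £164,043.36):
Base rate for 1536.28 is £2.46/liter.
The additional-duty order on 1536.28 targets Drenador, not Karara; it does not apply.
Duty = 2,032 × £2.46 = £4,998.72.
Total = £3,832.23 + £1,517.16 + £14,641.26 + £4,998.72 = £24,989.37.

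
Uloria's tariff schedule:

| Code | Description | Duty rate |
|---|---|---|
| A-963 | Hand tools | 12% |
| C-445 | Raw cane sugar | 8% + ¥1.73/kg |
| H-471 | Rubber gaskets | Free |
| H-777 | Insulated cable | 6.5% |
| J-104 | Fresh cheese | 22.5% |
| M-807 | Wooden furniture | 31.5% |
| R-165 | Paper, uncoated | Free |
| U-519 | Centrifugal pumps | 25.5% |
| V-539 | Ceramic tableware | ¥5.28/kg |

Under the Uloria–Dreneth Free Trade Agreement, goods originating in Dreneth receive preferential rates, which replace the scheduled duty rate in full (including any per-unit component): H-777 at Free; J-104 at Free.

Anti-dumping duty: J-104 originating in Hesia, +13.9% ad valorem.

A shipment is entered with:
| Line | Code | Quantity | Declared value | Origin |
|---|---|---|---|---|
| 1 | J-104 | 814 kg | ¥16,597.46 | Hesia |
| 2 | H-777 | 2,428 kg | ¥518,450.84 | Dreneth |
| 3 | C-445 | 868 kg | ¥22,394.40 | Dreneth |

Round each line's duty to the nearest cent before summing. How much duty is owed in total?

¥9,334.67

Line 1 (J-104, Hesia, 814 kg, ¥16,597.46):
Base rate for J-104 is 22.5%.
J-104 has an FTA preferential rate, but origin Hesia is not Dreneth; base rate stands.
Additional duty on J-104 from Hesia: +13.9%. Applied ad valorem rate: 22.5% + 13.9% = 36.4%.
Duty = ¥16,597.46 × 36.4% = ¥6,041.48.
Line 2 (H-777, Dreneth, 2,428 kg, ¥518,450.84):
Base rate for H-777 is 6.5%.
Origin Dreneth qualifies under the Uloria–Dreneth agreement and H-777 is covered: preferential rate Free applies instead.
Duty = ¥518,450.84 × 0% = ¥0.00.
Line 3 (C-445, Dreneth, 868 kg, ¥22,394.40):
Base rate for C-445 is 8% + ¥1.73/kg.
Origin Dreneth is the FTA partner but C-445 is not on the preference list; base rate stands.
Duty = ¥22,394.40 × 8% + 868 × ¥1.73 = ¥3,293.19.
Total = ¥6,041.48 + ¥0.00 + ¥3,293.19 = ¥9,334.67.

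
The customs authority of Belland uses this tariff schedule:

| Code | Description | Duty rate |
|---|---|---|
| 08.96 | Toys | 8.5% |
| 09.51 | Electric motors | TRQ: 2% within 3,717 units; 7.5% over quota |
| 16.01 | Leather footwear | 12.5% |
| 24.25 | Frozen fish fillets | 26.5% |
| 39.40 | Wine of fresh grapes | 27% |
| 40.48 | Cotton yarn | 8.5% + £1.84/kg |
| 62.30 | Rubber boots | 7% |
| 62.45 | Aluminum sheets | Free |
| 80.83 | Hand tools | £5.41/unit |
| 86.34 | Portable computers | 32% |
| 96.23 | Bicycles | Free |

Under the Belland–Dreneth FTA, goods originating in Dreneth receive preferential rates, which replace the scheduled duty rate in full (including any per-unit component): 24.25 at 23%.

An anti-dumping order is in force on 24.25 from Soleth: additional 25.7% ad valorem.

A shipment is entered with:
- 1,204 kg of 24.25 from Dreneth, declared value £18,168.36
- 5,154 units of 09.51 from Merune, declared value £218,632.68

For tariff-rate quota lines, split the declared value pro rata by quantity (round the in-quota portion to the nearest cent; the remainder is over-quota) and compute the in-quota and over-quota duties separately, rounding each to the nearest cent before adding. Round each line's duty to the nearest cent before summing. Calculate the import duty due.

Line 1 (24.25, Dreneth, 1,204 kg, £18,168.36):
Base rate for 24.25 is 26.5%.
Origin Dreneth qualifies under the Belland–Dreneth agreement and 24.25 is covered: preferential rate 23% applies instead.
The additional-duty order on 24.25 targets Soleth, not Dreneth; it does not apply.
Duty = £18,168.36 × 23% = £4,178.72.
Line 2 (09.51, Merune, 5,154 units, £218,632.68):
Code 09.51 is under a tariff-rate quota (threshold 3,717 units). In-quota: 3,717 units at 2%; over-quota: 1,437 units at 7.5%.
Pro-rata value split: in-quota = £218,632.68 × 3,717/5,154 = £157,675.14; over-quota = £218,632.68 − £157,675.14 = £60,957.54.
In-quota duty = £157,675.14 × 2% = £3,153.50. Over-quota duty = £60,957.54 × 7.5% = £4,571.82.
Line duty = £3,153.50 + £4,571.82 = £7,725.32.
Total = £4,178.72 + £7,725.32 = £11,904.04.

£11,904.04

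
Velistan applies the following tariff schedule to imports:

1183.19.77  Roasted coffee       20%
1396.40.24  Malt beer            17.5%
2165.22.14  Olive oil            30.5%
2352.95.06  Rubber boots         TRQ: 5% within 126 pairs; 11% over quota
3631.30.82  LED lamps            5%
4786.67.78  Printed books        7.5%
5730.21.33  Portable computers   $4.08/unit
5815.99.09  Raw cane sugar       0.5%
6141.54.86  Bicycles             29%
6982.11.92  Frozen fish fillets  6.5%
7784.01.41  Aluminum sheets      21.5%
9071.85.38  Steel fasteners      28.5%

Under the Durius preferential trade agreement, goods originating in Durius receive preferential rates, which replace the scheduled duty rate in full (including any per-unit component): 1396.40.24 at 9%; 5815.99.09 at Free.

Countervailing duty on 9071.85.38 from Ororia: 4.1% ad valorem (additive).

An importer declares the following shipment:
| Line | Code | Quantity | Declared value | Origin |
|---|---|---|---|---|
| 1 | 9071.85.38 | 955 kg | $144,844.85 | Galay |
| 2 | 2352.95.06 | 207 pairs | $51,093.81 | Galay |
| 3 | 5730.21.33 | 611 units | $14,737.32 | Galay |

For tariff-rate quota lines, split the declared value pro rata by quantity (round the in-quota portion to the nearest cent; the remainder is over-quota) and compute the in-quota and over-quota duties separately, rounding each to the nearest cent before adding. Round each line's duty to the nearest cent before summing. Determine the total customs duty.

$47,527.95

Line 1 (9071.85.38, Galay, 955 kg, $144,844.85):
Base rate for 9071.85.38 is 28.5%.
The additional-duty order on 9071.85.38 targets Ororia, not Galay; it does not apply.
Duty = $144,844.85 × 28.5% = $41,280.78.
Line 2 (2352.95.06, Galay, 207 pairs, $51,093.81):
Code 2352.95.06 is under a tariff-rate quota (threshold 126 pairs). In-quota: 126 pairs at 5%; over-quota: 81 pairs at 11%.
Pro-rata value split: in-quota = $51,093.81 × 126/207 = $31,100.58; over-quota = $51,093.81 − $31,100.58 = $19,993.23.
In-quota duty = $31,100.58 × 5% = $1,555.03. Over-quota duty = $19,993.23 × 11% = $2,199.26.
Line duty = $1,555.03 + $2,199.26 = $3,754.29.
Line 3 (5730.21.33, Galay, 611 units, $14,737.32):
Base rate for 5730.21.33 is $4.08/unit.
Duty = 611 × $4.08 = $2,492.88.
Total = $41,280.78 + $3,754.29 + $2,492.88 = $47,527.95.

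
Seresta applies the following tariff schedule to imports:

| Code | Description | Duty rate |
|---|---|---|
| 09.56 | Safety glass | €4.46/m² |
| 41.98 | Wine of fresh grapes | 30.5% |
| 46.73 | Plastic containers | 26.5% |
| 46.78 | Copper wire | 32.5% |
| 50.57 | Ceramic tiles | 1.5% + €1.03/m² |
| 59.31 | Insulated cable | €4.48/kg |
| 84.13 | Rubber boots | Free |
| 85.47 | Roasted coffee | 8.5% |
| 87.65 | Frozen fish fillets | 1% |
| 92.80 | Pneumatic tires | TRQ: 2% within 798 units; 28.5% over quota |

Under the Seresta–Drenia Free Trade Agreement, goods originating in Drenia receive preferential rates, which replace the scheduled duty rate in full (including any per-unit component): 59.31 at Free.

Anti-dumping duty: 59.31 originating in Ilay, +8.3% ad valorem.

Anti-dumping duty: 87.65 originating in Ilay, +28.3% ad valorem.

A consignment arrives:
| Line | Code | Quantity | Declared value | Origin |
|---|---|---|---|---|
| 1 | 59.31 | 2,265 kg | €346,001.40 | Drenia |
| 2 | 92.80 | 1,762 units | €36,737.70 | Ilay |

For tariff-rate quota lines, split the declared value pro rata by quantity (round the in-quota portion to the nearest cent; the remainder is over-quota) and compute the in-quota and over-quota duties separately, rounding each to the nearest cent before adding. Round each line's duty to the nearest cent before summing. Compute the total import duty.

Line 1 (59.31, Drenia, 2,265 kg, €346,001.40):
Base rate for 59.31 is €4.48/kg.
Origin Drenia qualifies under the Seresta–Drenia agreement and 59.31 is covered: preferential rate Free applies instead.
The additional-duty order on 59.31 targets Ilay, not Drenia; it does not apply.
Duty = €346,001.40 × 0% = €0.00.
Line 2 (92.80, Ilay, 1,762 units, €36,737.70):
Code 92.80 is under a tariff-rate quota (threshold 798 units). In-quota: 798 units at 2%; over-quota: 964 units at 28.5%.
Pro-rata value split: in-quota = €36,737.70 × 798/1,762 = €16,638.30; over-quota = €36,737.70 − €16,638.30 = €20,099.40.
In-quota duty = €16,638.30 × 2% = €332.77. Over-quota duty = €20,099.40 × 28.5% = €5,728.33.
Line duty = €332.77 + €5,728.33 = €6,061.10.
Total = €0.00 + €6,061.10 = €6,061.10.

€6,061.10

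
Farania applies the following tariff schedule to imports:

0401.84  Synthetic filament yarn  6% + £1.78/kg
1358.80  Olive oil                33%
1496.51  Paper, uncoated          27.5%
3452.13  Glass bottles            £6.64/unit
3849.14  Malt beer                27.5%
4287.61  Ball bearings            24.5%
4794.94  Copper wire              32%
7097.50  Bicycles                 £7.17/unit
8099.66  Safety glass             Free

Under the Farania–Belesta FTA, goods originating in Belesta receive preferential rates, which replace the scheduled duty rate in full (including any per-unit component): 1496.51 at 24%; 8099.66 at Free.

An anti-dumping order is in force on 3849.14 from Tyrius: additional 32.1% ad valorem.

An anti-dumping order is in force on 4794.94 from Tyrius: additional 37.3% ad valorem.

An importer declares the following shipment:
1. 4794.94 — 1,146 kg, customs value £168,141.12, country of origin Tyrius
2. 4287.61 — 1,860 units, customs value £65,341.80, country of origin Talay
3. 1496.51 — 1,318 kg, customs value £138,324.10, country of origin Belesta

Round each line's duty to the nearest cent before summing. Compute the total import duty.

Line 1 (4794.94, Tyrius, 1,146 kg, £168,141.12):
Base rate for 4794.94 is 32%.
Additional duty on 4794.94 from Tyrius: +37.3%. Applied ad valorem rate: 32% + 37.3% = 69.3%.
Duty = £168,141.12 × 69.3% = £116,521.80.
Line 2 (4287.61, Talay, 1,860 units, £65,341.80):
Base rate for 4287.61 is 24.5%.
Duty = £65,341.80 × 24.5% = £16,008.74.
Line 3 (1496.51, Belesta, 1,318 kg, £138,324.10):
Base rate for 1496.51 is 27.5%.
Origin Belesta qualifies under the Farania–Belesta agreement and 1496.51 is covered: preferential rate 24% applies instead.
Duty = £138,324.10 × 24% = £33,197.78.
Total = £116,521.80 + £16,008.74 + £33,197.78 = £165,728.32.

£165,728.32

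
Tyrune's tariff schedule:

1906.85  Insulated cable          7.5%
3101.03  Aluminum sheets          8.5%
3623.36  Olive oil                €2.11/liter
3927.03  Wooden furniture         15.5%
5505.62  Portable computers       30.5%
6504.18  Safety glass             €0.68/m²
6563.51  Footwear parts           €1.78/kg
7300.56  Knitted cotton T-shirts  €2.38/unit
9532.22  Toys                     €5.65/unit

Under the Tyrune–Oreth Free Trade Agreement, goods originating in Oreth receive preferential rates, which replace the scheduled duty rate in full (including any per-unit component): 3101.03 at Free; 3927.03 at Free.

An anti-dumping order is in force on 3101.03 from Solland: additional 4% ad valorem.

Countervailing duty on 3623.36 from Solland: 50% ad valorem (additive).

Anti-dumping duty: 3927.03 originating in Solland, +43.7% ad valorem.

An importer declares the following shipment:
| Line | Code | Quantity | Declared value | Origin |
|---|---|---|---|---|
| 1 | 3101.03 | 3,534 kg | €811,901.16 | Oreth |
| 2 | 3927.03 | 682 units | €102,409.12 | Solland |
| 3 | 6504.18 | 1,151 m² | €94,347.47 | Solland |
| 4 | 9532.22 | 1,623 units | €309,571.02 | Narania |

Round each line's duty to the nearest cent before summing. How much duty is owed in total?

Line 1 (3101.03, Oreth, 3,534 kg, €811,901.16):
Base rate for 3101.03 is 8.5%.
Origin Oreth qualifies under the Tyrune–Oreth agreement and 3101.03 is covered: preferential rate Free applies instead.
The additional-duty order on 3101.03 targets Solland, not Oreth; it does not apply.
Duty = €811,901.16 × 0% = €0.00.
Line 2 (3927.03, Solland, 682 units, €102,409.12):
Base rate for 3927.03 is 15.5%.
3927.03 has an FTA preferential rate, but origin Solland is not Oreth; base rate stands.
Additional duty on 3927.03 from Solland: +43.7%. Applied ad valorem rate: 15.5% + 43.7% = 59.2%.
Duty = €102,409.12 × 59.2% = €60,626.20.
Line 3 (6504.18, Solland, 1,151 m², €94,347.47):
Base rate for 6504.18 is €0.68/m².
Duty = 1,151 × €0.68 = €782.68.
Line 4 (9532.22, Narania, 1,623 units, €309,571.02):
Base rate for 9532.22 is €5.65/unit.
Duty = 1,623 × €5.65 = €9,169.95.
Total = €0.00 + €60,626.20 + €782.68 + €9,169.95 = €70,578.83.

€70,578.83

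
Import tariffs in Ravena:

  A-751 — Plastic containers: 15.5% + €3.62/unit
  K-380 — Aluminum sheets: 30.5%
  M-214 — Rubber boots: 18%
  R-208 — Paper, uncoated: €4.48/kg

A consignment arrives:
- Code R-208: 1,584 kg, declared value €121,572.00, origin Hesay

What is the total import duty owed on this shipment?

Line 1 (R-208, Hesay, 1,584 kg, €121,572.00):
Base rate for R-208 is €4.48/kg.
Duty = 1,584 × €4.48 = €7,096.32.

€7,096.32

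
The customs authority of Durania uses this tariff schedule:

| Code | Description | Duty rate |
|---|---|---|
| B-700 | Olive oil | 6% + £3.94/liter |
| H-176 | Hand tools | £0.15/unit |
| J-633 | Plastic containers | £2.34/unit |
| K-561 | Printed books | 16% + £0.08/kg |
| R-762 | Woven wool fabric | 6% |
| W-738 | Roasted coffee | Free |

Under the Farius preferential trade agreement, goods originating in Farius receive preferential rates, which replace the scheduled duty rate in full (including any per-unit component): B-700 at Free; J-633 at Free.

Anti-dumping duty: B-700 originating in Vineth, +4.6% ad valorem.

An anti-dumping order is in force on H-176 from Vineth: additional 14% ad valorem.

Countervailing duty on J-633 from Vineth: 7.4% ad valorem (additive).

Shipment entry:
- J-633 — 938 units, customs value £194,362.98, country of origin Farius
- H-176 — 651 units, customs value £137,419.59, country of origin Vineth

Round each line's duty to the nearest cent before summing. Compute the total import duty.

Line 1 (J-633, Farius, 938 units, £194,362.98):
Base rate for J-633 is £2.34/unit.
Origin Farius qualifies under the Durania–Farius agreement and J-633 is covered: preferential rate Free applies instead.
The additional-duty order on J-633 targets Vineth, not Farius; it does not apply.
Duty = £194,362.98 × 0% = £0.00.
Line 2 (H-176, Vineth, 651 units, £137,419.59):
Base rate for H-176 is £0.15/unit.
Additional duty on H-176 from Vineth: +14% ad valorem. Applied ad valorem rate = 14%.
Duty = £137,419.59 × 14% + 651 × £0.15 = £19,336.39.
Total = £0.00 + £19,336.39 = £19,336.39.

£19,336.39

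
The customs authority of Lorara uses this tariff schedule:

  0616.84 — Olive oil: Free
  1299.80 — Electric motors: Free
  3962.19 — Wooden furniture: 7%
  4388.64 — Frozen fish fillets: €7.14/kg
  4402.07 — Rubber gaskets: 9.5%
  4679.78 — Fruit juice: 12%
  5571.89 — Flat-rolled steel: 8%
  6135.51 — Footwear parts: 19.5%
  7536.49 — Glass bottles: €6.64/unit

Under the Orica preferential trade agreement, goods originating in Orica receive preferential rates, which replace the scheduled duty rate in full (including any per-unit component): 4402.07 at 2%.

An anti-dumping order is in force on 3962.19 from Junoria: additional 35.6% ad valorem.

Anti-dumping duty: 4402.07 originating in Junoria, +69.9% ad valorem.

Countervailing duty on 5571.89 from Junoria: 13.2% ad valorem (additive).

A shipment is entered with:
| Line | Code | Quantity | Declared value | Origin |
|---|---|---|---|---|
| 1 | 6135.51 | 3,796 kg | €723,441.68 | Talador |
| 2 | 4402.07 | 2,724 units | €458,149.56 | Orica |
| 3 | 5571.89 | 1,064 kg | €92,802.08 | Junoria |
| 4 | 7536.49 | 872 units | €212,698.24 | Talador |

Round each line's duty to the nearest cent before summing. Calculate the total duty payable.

Line 1 (6135.51, Talador, 3,796 kg, €723,441.68):
Base rate for 6135.51 is 19.5%.
Duty = €723,441.68 × 19.5% = €141,071.13.
Line 2 (4402.07, Orica, 2,724 units, €458,149.56):
Base rate for 4402.07 is 9.5%.
Origin Orica qualifies under the Lorara–Orica agreement and 4402.07 is covered: preferential rate 2% applies instead.
The additional-duty order on 4402.07 targets Junoria, not Orica; it does not apply.
Duty = €458,149.56 × 2% = €9,162.99.
Line 3 (5571.89, Junoria, 1,064 kg, €92,802.08):
Base rate for 5571.89 is 8%.
Additional duty on 5571.89 from Junoria: +13.2%. Applied ad valorem rate: 8% + 13.2% = 21.2%.
Duty = €92,802.08 × 21.2% = €19,674.04.
Line 4 (7536.49, Talador, 872 units, €212,698.24):
Base rate for 7536.49 is €6.64/unit.
Duty = 872 × €6.64 = €5,790.08.
Total = €141,071.13 + €9,162.99 + €19,674.04 + €5,790.08 = €175,698.24.

€175,698.24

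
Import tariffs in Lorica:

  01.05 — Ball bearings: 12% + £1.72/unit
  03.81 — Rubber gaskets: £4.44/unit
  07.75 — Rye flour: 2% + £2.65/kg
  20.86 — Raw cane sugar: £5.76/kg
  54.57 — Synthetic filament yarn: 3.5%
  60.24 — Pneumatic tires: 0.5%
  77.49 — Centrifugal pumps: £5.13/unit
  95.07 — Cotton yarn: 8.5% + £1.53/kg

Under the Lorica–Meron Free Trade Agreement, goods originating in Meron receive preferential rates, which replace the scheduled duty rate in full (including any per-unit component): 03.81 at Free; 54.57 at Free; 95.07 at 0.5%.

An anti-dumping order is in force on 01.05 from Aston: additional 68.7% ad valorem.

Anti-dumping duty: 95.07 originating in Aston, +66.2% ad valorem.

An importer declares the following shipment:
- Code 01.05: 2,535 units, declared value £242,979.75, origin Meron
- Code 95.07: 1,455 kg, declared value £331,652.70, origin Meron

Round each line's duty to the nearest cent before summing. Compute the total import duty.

Line 1 (01.05, Meron, 2,535 units, £242,979.75):
Base rate for 01.05 is 12% + £1.72/unit.
Origin Meron is the FTA partner but 01.05 is not on the preference list; base rate stands.
The additional-duty order on 01.05 targets Aston, not Meron; it does not apply.
Duty = £242,979.75 × 12% + 2,535 × £1.72 = £33,517.77.
Line 2 (95.07, Meron, 1,455 kg, £331,652.70):
Base rate for 95.07 is 8.5% + £1.53/kg.
Origin Meron qualifies under the Lorica–Meron agreement and 95.07 is covered: preferential rate 0.5% applies instead.
The additional-duty order on 95.07 targets Aston, not Meron; it does not apply.
Duty = £331,652.70 × 0.5% = £1,658.26.
Total = £33,517.77 + £1,658.26 = £35,176.03.

£35,176.03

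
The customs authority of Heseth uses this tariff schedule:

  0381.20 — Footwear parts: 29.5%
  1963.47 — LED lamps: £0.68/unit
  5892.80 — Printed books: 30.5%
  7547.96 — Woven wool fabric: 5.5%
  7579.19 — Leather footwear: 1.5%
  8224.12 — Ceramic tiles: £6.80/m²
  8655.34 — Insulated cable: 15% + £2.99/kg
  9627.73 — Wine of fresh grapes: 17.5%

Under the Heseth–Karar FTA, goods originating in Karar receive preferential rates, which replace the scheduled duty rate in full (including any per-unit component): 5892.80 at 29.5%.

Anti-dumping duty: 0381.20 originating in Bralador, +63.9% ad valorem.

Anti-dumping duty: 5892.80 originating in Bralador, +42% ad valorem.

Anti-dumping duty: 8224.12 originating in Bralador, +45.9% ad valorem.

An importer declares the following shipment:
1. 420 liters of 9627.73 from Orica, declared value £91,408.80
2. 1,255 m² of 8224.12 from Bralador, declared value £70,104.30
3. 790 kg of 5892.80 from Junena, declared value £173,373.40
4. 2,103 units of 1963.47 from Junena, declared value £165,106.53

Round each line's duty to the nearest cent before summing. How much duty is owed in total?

Line 1 (9627.73, Orica, 420 liters, £91,408.80):
Base rate for 9627.73 is 17.5%.
Duty = £91,408.80 × 17.5% = £15,996.54.
Line 2 (8224.12, Bralador, 1,255 m², £70,104.30):
Base rate for 8224.12 is £6.80/m².
Additional duty on 8224.12 from Bralador: +45.9% ad valorem. Applied ad valorem rate = 45.9%.
Duty = £70,104.30 × 45.9% + 1,255 × £6.80 = £40,711.87.
Line 3 (5892.80, Junena, 790 kg, £173,373.40):
Base rate for 5892.80 is 30.5%.
5892.80 has an FTA preferential rate, but origin Junena is not Karar; base rate stands.
The additional-duty order on 5892.80 targets Bralador, not Junena; it does not apply.
Duty = £173,373.40 × 30.5% = £52,878.89.
Line 4 (1963.47, Junena, 2,103 units, £165,106.53):
Base rate for 1963.47 is £0.68/unit.
Duty = 2,103 × £0.68 = £1,430.04.
Total = £15,996.54 + £40,711.87 + £52,878.89 + £1,430.04 = £111,017.34.

£111,017.34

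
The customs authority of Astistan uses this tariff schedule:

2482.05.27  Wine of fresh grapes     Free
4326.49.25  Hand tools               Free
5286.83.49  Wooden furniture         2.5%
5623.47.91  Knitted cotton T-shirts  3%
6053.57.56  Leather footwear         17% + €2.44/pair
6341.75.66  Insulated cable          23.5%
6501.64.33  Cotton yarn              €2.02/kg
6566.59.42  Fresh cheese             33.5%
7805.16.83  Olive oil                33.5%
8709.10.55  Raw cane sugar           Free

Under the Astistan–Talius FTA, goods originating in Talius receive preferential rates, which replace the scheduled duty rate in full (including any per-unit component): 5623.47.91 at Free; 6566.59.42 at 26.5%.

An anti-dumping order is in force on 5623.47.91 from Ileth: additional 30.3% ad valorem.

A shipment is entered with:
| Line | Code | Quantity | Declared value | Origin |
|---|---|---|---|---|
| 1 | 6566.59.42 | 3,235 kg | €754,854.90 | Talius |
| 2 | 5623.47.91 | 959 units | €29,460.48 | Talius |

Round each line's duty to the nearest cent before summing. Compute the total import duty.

€200,036.55

Line 1 (6566.59.42, Talius, 3,235 kg, €754,854.90):
Base rate for 6566.59.42 is 33.5%.
Origin Talius qualifies under the Astistan–Talius agreement and 6566.59.42 is covered: preferential rate 26.5% applies instead.
Duty = €754,854.90 × 26.5% = €200,036.55.
Line 2 (5623.47.91, Talius, 959 units, €29,460.48):
Base rate for 5623.47.91 is 3%.
Origin Talius qualifies under the Astistan–Talius agreement and 5623.47.91 is covered: preferential rate Free applies instead.
The additional-duty order on 5623.47.91 targets Ileth, not Talius; it does not apply.
Duty = €29,460.48 × 0% = €0.00.
Total = €200,036.55 + €0.00 = €200,036.55.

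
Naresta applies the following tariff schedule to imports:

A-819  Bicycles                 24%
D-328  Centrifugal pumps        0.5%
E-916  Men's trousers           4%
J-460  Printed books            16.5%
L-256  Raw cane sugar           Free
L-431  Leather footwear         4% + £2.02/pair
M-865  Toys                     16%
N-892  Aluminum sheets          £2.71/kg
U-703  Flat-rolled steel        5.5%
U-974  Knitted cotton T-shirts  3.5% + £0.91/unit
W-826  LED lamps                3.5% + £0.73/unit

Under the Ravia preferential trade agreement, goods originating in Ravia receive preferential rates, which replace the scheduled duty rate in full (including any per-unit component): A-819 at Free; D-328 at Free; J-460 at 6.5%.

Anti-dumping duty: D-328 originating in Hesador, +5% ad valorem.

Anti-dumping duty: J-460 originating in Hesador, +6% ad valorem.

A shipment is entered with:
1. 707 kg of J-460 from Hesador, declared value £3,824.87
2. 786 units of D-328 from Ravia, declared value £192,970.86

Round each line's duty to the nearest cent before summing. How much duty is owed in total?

£860.60

Line 1 (J-460, Hesador, 707 kg, £3,824.87):
Base rate for J-460 is 16.5%.
J-460 has an FTA preferential rate, but origin Hesador is not Ravia; base rate stands.
Additional duty on J-460 from Hesador: +6%. Applied ad valorem rate: 16.5% + 6% = 22.5%.
Duty = £3,824.87 × 22.5% = £860.60.
Line 2 (D-328, Ravia, 786 units, £192,970.86):
Base rate for D-328 is 0.5%.
Origin Ravia qualifies under the Naresta–Ravia agreement and D-328 is covered: preferential rate Free applies instead.
The additional-duty order on D-328 targets Hesador, not Ravia; it does not apply.
Duty = £192,970.86 × 0% = £0.00.
Total = £860.60 + £0.00 = £860.60.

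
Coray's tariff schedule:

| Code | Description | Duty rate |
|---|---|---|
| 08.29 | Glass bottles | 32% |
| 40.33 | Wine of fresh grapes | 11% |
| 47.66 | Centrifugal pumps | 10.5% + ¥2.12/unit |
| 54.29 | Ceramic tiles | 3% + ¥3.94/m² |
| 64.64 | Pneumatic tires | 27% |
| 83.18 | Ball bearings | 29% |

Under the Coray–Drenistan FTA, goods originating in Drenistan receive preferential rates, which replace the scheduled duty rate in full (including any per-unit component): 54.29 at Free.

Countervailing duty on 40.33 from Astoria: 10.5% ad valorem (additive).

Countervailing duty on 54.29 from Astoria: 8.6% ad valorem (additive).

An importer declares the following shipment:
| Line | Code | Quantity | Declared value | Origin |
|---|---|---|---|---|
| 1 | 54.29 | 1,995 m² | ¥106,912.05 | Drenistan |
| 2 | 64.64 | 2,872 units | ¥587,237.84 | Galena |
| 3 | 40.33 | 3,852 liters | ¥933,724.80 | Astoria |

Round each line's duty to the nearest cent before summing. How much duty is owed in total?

¥359,305.05

Line 1 (54.29, Drenistan, 1,995 m², ¥106,912.05):
Base rate for 54.29 is 3% + ¥3.94/m².
Origin Drenistan qualifies under the Coray–Drenistan agreement and 54.29 is covered: preferential rate Free applies instead.
The additional-duty order on 54.29 targets Astoria, not Drenistan; it does not apply.
Duty = ¥106,912.05 × 0% = ¥0.00.
Line 2 (64.64, Galena, 2,872 units, ¥587,237.84):
Base rate for 64.64 is 27%.
Duty = ¥587,237.84 × 27% = ¥158,554.22.
Line 3 (40.33, Astoria, 3,852 liters, ¥933,724.80):
Base rate for 40.33 is 11%.
Additional duty on 40.33 from Astoria: +10.5%. Applied ad valorem rate: 11% + 10.5% = 21.5%.
Duty = ¥933,724.80 × 21.5% = ¥200,750.83.
Total = ¥0.00 + ¥158,554.22 + ¥200,750.83 = ¥359,305.05.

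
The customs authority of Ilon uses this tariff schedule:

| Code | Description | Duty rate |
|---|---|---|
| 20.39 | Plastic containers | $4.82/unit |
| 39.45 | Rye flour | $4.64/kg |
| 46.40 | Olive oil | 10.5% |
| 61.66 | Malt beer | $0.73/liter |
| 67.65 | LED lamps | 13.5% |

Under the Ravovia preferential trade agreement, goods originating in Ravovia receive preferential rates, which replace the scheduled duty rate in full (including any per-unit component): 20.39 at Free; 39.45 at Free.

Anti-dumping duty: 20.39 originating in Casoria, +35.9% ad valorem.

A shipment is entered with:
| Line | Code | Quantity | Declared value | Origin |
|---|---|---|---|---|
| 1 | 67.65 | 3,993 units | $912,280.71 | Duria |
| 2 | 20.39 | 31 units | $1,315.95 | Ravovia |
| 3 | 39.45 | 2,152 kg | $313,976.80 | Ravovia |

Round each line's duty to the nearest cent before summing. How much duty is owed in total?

$123,157.90

Line 1 (67.65, Duria, 3,993 units, $912,280.71):
Base rate for 67.65 is 13.5%.
Duty = $912,280.71 × 13.5% = $123,157.90.
Line 2 (20.39, Ravovia, 31 units, $1,315.95):
Base rate for 20.39 is $4.82/unit.
Origin Ravovia qualifies under the Ilon–Ravovia agreement and 20.39 is covered: preferential rate Free applies instead.
The additional-duty order on 20.39 targets Casoria, not Ravovia; it does not apply.
Duty = $1,315.95 × 0% = $0.00.
Line 3 (39.45, Ravovia, 2,152 kg, $313,976.80):
Base rate for 39.45 is $4.64/kg.
Origin Ravovia qualifies under the Ilon–Ravovia agreement and 39.45 is covered: preferential rate Free applies instead.
Duty = $313,976.80 × 0% = $0.00.
Total = $123,157.90 + $0.00 + $0.00 = $123,157.90.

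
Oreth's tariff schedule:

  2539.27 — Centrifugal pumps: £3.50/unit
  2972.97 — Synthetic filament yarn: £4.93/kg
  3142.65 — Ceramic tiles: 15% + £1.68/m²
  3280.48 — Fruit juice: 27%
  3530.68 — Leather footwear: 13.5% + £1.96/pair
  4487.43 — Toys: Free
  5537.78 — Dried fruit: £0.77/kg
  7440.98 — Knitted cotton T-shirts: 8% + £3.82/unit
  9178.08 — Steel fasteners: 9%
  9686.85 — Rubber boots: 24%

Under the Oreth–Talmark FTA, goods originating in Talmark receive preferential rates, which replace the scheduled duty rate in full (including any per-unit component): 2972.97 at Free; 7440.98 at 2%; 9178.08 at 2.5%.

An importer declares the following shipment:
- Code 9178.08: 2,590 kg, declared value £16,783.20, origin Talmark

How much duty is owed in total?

£419.58

Line 1 (9178.08, Talmark, 2,590 kg, £16,783.20):
Base rate for 9178.08 is 9%.
Origin Talmark qualifies under the Oreth–Talmark agreement and 9178.08 is covered: preferential rate 2.5% applies instead.
Duty = £16,783.20 × 2.5% = £419.58.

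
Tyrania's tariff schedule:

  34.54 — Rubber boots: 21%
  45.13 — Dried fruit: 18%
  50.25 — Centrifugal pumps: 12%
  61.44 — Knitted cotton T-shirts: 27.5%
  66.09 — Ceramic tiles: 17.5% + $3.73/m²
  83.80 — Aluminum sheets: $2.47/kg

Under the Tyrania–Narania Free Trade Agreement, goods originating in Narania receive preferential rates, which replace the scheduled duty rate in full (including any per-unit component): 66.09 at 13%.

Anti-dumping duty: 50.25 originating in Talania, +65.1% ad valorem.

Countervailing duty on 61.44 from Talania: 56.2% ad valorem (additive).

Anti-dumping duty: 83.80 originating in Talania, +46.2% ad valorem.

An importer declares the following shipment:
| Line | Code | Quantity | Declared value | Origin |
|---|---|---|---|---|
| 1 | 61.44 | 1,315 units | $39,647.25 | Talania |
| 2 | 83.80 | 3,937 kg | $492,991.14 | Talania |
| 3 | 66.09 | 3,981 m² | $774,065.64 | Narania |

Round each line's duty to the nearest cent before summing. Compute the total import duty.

Line 1 (61.44, Talania, 1,315 units, $39,647.25):
Base rate for 61.44 is 27.5%.
Additional duty on 61.44 from Talania: +56.2%. Applied ad valorem rate: 27.5% + 56.2% = 83.7%.
Duty = $39,647.25 × 83.7% = $33,184.75.
Line 2 (83.80, Talania, 3,937 kg, $492,991.14):
Base rate for 83.80 is $2.47/kg.
Additional duty on 83.80 from Talania: +46.2% ad valorem. Applied ad valorem rate = 46.2%.
Duty = $492,991.14 × 46.2% + 3,937 × $2.47 = $237,486.30.
Line 3 (66.09, Narania, 3,981 m², $774,065.64):
Base rate for 66.09 is 17.5% + $3.73/m².
Origin Narania qualifies under the Tyrania–Narania agreement and 66.09 is covered: preferential rate 13% applies instead.
Duty = $774,065.64 × 13% = $100,628.53.
Total = $33,184.75 + $237,486.30 + $100,628.53 = $371,299.58.

$371,299.58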